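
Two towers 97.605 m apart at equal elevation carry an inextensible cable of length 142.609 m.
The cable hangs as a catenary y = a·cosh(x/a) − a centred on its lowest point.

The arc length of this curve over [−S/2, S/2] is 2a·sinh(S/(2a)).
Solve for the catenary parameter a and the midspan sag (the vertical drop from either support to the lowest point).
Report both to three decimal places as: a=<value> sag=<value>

a=31.188 sag=46.639

seed: a₀ = √(S³/(24(L−S))) = √(97.605³/(24·45.004)) = 29.341136
iter 1: u=1.663279  f(a)=+6.651e+00  f'(a)=-4.005e+00  a ← 29.341136 − (+6.651e+00/-4.005e+00) = 31.002076
iter 2: u=1.574169  f(a)=+6.066e-01  f'(a)=-3.305e+00  a ← 31.002076 − (+6.066e-01/-3.305e+00) = 31.185629
iter 3: u=1.564903  f(a)=+6.163e-03  f'(a)=-3.238e+00  a ← 31.185629 − (+6.163e-03/-3.238e+00) = 31.187533
iter 4: u=1.564808  f(a)=+6.504e-07  f'(a)=-3.237e+00  a ← 31.187533 − (+6.504e-07/-3.237e+00) = 31.187533
iter 5: u=1.564808  f(a)=+2.842e-14  f'(a)=-3.237e+00  a ← 31.187533 − (+2.842e-14/-3.237e+00) = 31.187533
converged: |Δa| < 1e-12 after 5 iterations
sag = a·(cosh(S/(2a)) − 1) = 31.187533·(cosh(1.564808) − 1) = 46.639159
T_max/T_min = cosh(S/(2a)) = 2.495442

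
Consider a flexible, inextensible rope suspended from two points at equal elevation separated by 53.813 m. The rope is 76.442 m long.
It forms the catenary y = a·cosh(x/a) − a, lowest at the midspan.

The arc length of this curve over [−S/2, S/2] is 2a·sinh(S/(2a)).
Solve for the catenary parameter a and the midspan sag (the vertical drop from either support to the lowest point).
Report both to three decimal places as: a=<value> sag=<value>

seed: a₀ = √(S³/(24(L−S))) = √(53.813³/(24·22.629)) = 16.939185
iter 1: u=1.588418  f(a)=+3.032e+00  f'(a)=-3.410e+00  a ← 16.939185 − (+3.032e+00/-3.410e+00) = 17.828555
iter 2: u=1.509180  f(a)=+2.552e-01  f'(a)=-2.858e+00  a ← 17.828555 − (+2.552e-01/-2.858e+00) = 17.917851
iter 3: u=1.501659  f(a)=+2.174e-03  f'(a)=-2.809e+00  a ← 17.917851 − (+2.174e-03/-2.809e+00) = 17.918624
iter 4: u=1.501594  f(a)=+1.608e-07  f'(a)=-2.809e+00  a ← 17.918624 − (+1.608e-07/-2.809e+00) = 17.918624
iter 5: u=1.501594  f(a)=+0.000e+00  f'(a)=-2.809e+00  a ← 17.918624 − (+0.000e+00/-2.809e+00) = 17.918624
converged: |Δa| < 1e-12 after 5 iterations
sag = a·(cosh(S/(2a)) − 1) = 17.918624·(cosh(1.501594) − 1) = 24.294193
T_max/T_min = cosh(S/(2a)) = 2.355807

a=17.919 sag=24.294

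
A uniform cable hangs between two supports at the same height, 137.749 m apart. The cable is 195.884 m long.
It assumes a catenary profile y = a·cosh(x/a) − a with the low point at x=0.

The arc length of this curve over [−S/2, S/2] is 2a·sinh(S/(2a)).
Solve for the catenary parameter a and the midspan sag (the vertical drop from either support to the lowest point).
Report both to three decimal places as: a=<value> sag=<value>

seed: a₀ = √(S³/(24(L−S))) = √(137.749³/(24·58.135)) = 43.282090
iter 1: u=1.591293  f(a)=+7.820e+00  f'(a)=-3.431e+00  a ← 43.282090 − (+7.820e+00/-3.431e+00) = 45.561348
iter 2: u=1.511687  f(a)=+6.602e-01  f'(a)=-2.874e+00  a ← 45.561348 − (+6.602e-01/-2.874e+00) = 45.791056
iter 3: u=1.504104  f(a)=+5.664e-03  f'(a)=-2.825e+00  a ← 45.791056 − (+5.664e-03/-2.825e+00) = 45.793061
iter 4: u=1.504038  f(a)=+4.248e-07  f'(a)=-2.825e+00  a ← 45.793061 − (+4.248e-07/-2.825e+00) = 45.793061
iter 5: u=1.504038  f(a)=+2.842e-14  f'(a)=-2.825e+00  a ← 45.793061 − (+2.842e-14/-2.825e+00) = 45.793061
converged: |Δa| < 1e-12 after 5 iterations
sag = a·(cosh(S/(2a)) − 1) = 45.793061·(cosh(1.504038) − 1) = 62.325576
T_max/T_min = cosh(S/(2a)) = 2.361027

a=45.793 sag=62.326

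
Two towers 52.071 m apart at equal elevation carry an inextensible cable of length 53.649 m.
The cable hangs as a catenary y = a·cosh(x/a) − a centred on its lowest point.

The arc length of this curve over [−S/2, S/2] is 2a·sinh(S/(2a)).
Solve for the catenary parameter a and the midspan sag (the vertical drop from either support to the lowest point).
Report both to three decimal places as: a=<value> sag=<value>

seed: a₀ = √(S³/(24(L−S))) = √(52.071³/(24·1.578)) = 61.056901
iter 1: u=0.426414  f(a)=+1.441e-02  f'(a)=-5.264e-02  a ← 61.056901 − (+1.441e-02/-5.264e-02) = 61.330643
iter 2: u=0.424510  f(a)=+9.748e-05  f'(a)=-5.193e-02  a ← 61.330643 − (+9.748e-05/-5.193e-02) = 61.332520
iter 3: u=0.424497  f(a)=+4.529e-09  f'(a)=-5.192e-02  a ← 61.332520 − (+4.529e-09/-5.192e-02) = 61.332520
iter 4: u=0.424497  f(a)=+0.000e+00  f'(a)=-5.192e-02  a ← 61.332520 − (+0.000e+00/-5.192e-02) = 61.332520
converged: |Δa| < 1e-12 after 4 iterations
sag = a·(cosh(S/(2a)) − 1) = 61.332520·(cosh(0.424497) − 1) = 5.609483
T_max/T_min = cosh(S/(2a)) = 1.091460

a=61.333 sag=5.609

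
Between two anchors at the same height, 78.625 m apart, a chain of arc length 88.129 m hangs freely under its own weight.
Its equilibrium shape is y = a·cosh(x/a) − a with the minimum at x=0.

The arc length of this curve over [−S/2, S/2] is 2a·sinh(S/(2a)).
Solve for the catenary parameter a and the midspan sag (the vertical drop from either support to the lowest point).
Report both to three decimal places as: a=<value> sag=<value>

a=46.976 sag=17.432

seed: a₀ = √(S³/(24(L−S))) = √(78.625³/(24·9.504)) = 46.161738
iter 1: u=0.851625  f(a)=+3.507e-01  f'(a)=-4.424e-01  a ← 46.161738 − (+3.507e-01/-4.424e-01) = 46.954333
iter 2: u=0.837250  f(a)=+9.235e-03  f'(a)=-4.194e-01  a ← 46.954333 − (+9.235e-03/-4.194e-01) = 46.976353
iter 3: u=0.836857  f(a)=+6.790e-06  f'(a)=-4.188e-01  a ← 46.976353 − (+6.790e-06/-4.188e-01) = 46.976369
iter 4: u=0.836857  f(a)=+3.652e-12  f'(a)=-4.188e-01  a ← 46.976369 − (+3.652e-12/-4.188e-01) = 46.976369
converged: |Δa| < 1e-12 after 4 iterations
sag = a·(cosh(S/(2a)) − 1) = 46.976369·(cosh(0.836857) − 1) = 17.432166
T_max/T_min = cosh(S/(2a)) = 1.371084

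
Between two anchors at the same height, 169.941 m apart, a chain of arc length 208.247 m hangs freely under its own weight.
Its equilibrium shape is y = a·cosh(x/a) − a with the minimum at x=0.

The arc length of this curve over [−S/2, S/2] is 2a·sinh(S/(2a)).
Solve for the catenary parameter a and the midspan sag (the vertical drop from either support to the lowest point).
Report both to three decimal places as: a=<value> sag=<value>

seed: a₀ = √(S³/(24(L−S))) = √(169.941³/(24·38.306)) = 73.064805
iter 1: u=1.162947  f(a)=+2.675e+00  f'(a)=-1.197e+00  a ← 73.064805 − (+2.675e+00/-1.197e+00) = 75.299126
iter 2: u=1.128439  f(a)=+1.276e-01  f'(a)=-1.086e+00  a ← 75.299126 − (+1.276e-01/-1.086e+00) = 75.416684
iter 3: u=1.126680  f(a)=+3.226e-04  f'(a)=-1.080e+00  a ← 75.416684 − (+3.226e-04/-1.080e+00) = 75.416983
iter 4: u=1.126676  f(a)=+2.073e-09  f'(a)=-1.080e+00  a ← 75.416983 − (+2.073e-09/-1.080e+00) = 75.416983
iter 5: u=1.126676  f(a)=+0.000e+00  f'(a)=-1.080e+00  a ← 75.416983 − (+0.000e+00/-1.080e+00) = 75.416983
converged: |Δa| < 1e-12 after 5 iterations
sag = a·(cosh(S/(2a)) − 1) = 75.416983·(cosh(1.126676) − 1) = 53.149827
T_max/T_min = cosh(S/(2a)) = 1.704746

a=75.417 sag=53.150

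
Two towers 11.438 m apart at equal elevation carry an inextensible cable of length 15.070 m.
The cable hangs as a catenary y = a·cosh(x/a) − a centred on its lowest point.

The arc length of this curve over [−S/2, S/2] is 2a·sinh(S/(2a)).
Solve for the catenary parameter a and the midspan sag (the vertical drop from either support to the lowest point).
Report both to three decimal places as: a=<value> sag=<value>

seed: a₀ = √(S³/(24(L−S))) = √(11.438³/(24·3.632)) = 4.143302
iter 1: u=1.380300  f(a)=+3.621e-01  f'(a)=-2.111e+00  a ← 4.143302 − (+3.621e-01/-2.111e+00) = 4.314855
iter 2: u=1.325421  f(a)=+2.370e-02  f'(a)=-1.843e+00  a ← 4.314855 − (+2.370e-02/-1.843e+00) = 4.327719
iter 3: u=1.321481  f(a)=+1.173e-04  f'(a)=-1.824e+00  a ← 4.327719 − (+1.173e-04/-1.824e+00) = 4.327783
iter 4: u=1.321462  f(a)=+2.905e-09  f'(a)=-1.824e+00  a ← 4.327783 − (+2.905e-09/-1.824e+00) = 4.327783
iter 5: u=1.321462  f(a)=-3.553e-15  f'(a)=-1.824e+00  a ← 4.327783 − (-3.553e-15/-1.824e+00) = 4.327783
converged: |Δa| < 1e-12 after 5 iterations
sag = a·(cosh(S/(2a)) − 1) = 4.327783·(cosh(1.321462) − 1) = 4.361632
T_max/T_min = cosh(S/(2a)) = 2.007821

a=4.328 sag=4.362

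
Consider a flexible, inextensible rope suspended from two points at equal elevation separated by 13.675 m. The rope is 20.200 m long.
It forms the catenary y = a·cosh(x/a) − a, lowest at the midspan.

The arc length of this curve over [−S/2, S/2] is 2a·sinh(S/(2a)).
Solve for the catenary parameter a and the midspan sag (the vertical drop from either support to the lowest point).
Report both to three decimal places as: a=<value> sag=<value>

seed: a₀ = √(S³/(24(L−S))) = √(13.675³/(24·6.525)) = 4.041058
iter 1: u=1.692007  f(a)=+1.000e+00  f'(a)=-4.254e+00  a ← 4.041058 − (+1.000e+00/-4.254e+00) = 4.276220
iter 2: u=1.598959  f(a)=+9.396e-02  f'(a)=-3.489e+00  a ← 4.276220 − (+9.396e-02/-3.489e+00) = 4.303153
iter 3: u=1.588951  f(a)=+1.019e-03  f'(a)=-3.414e+00  a ← 4.303153 − (+1.019e-03/-3.414e+00) = 4.303451
iter 4: u=1.588841  f(a)=+1.227e-07  f'(a)=-3.413e+00  a ← 4.303451 − (+1.227e-07/-3.413e+00) = 4.303451
iter 5: u=1.588841  f(a)=+3.553e-15  f'(a)=-3.413e+00  a ← 4.303451 − (+3.553e-15/-3.413e+00) = 4.303451
converged: |Δa| < 1e-12 after 5 iterations
sag = a·(cosh(S/(2a)) − 1) = 4.303451·(cosh(1.588841) − 1) = 6.675150
T_max/T_min = cosh(S/(2a)) = 2.551116

a=4.303 sag=6.675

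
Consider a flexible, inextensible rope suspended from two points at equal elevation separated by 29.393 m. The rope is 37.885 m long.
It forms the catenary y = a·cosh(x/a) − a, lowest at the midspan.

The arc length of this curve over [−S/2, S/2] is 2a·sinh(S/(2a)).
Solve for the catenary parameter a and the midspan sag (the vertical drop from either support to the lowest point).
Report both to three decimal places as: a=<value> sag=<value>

a=11.617 sag=10.604

seed: a₀ = √(S³/(24(L−S))) = √(29.393³/(24·8.492)) = 11.162340
iter 1: u=1.316615  f(a)=+7.672e-01  f'(a)=-1.802e+00  a ← 11.162340 − (+7.672e-01/-1.802e+00) = 11.588025
iter 2: u=1.268249  f(a)=+4.607e-02  f'(a)=-1.592e+00  a ← 11.588025 − (+4.607e-02/-1.592e+00) = 11.616969
iter 3: u=1.265089  f(a)=+1.896e-04  f'(a)=-1.579e+00  a ← 11.616969 − (+1.896e-04/-1.579e+00) = 11.617089
iter 4: u=1.265076  f(a)=+3.241e-09  f'(a)=-1.579e+00  a ← 11.617089 − (+3.241e-09/-1.579e+00) = 11.617089
iter 5: u=1.265076  f(a)=-7.105e-15  f'(a)=-1.579e+00  a ← 11.617089 − (-7.105e-15/-1.579e+00) = 11.617089
converged: |Δa| < 1e-12 after 5 iterations
sag = a·(cosh(S/(2a)) − 1) = 11.617089·(cosh(1.265076) − 1) = 10.603961
T_max/T_min = cosh(S/(2a)) = 1.912790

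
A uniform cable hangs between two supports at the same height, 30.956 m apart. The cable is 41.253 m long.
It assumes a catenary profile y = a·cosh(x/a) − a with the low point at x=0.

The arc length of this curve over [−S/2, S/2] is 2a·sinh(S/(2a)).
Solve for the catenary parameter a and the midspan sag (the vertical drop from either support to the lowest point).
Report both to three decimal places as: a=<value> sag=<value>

a=11.466 sag=12.133

seed: a₀ = √(S³/(24(L−S))) = √(30.956³/(24·10.297)) = 10.956107
iter 1: u=1.412728  f(a)=+1.078e+00  f'(a)=-2.283e+00  a ← 10.956107 − (+1.078e+00/-2.283e+00) = 11.428268
iter 2: u=1.354361  f(a)=+7.359e-02  f'(a)=-1.981e+00  a ← 11.428268 − (+7.359e-02/-1.981e+00) = 11.465421
iter 3: u=1.349972  f(a)=+3.986e-04  f'(a)=-1.959e+00  a ← 11.465421 − (+3.986e-04/-1.959e+00) = 11.465624
iter 4: u=1.349948  f(a)=+1.184e-08  f'(a)=-1.959e+00  a ← 11.465624 − (+1.184e-08/-1.959e+00) = 11.465624
iter 5: u=1.349948  f(a)=+7.105e-15  f'(a)=-1.959e+00  a ← 11.465624 − (+7.105e-15/-1.959e+00) = 11.465624
converged: |Δa| < 1e-12 after 5 iterations
sag = a·(cosh(S/(2a)) − 1) = 11.465624·(cosh(1.349948) − 1) = 12.133381
T_max/T_min = cosh(S/(2a)) = 2.058240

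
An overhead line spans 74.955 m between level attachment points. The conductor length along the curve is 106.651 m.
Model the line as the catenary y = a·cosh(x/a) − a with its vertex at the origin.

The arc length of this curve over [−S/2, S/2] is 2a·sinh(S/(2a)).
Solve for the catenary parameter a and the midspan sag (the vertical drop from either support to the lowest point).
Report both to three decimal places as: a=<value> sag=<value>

seed: a₀ = √(S³/(24(L−S))) = √(74.955³/(24·31.696)) = 23.528436
iter 1: u=1.592860  f(a)=+4.273e+00  f'(a)=-3.443e+00  a ← 23.528436 − (+4.273e+00/-3.443e+00) = 24.769467
iter 2: u=1.513052  f(a)=+3.613e-01  f'(a)=-2.883e+00  a ← 24.769467 − (+3.613e-01/-2.883e+00) = 24.894797
iter 3: u=1.505435  f(a)=+3.112e-03  f'(a)=-2.834e+00  a ← 24.894797 − (+3.112e-03/-2.834e+00) = 24.895895
iter 4: u=1.505369  f(a)=+2.351e-07  f'(a)=-2.833e+00  a ← 24.895895 − (+2.351e-07/-2.833e+00) = 24.895895
iter 5: u=1.505369  f(a)=+1.421e-14  f'(a)=-2.833e+00  a ← 24.895895 − (+1.421e-14/-2.833e+00) = 24.895895
converged: |Δa| < 1e-12 after 5 iterations
sag = a·(cosh(S/(2a)) − 1) = 24.895895·(cosh(1.505369) − 1) = 33.954887
T_max/T_min = cosh(S/(2a)) = 2.363875

a=24.896 sag=33.955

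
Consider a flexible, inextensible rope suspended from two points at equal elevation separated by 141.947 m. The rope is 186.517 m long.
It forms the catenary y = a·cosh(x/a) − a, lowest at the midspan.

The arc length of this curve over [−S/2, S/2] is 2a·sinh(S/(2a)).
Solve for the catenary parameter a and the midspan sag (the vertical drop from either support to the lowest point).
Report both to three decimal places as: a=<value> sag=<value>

a=53.987 sag=53.771

seed: a₀ = √(S³/(24(L−S))) = √(141.947³/(24·44.570)) = 51.708554
iter 1: u=1.372568  f(a)=+4.392e+00  f'(a)=-2.071e+00  a ← 51.708554 − (+4.392e+00/-2.071e+00) = 53.828821
iter 2: u=1.318504  f(a)=+2.846e-01  f'(a)=-1.811e+00  a ← 53.828821 − (+2.846e-01/-1.811e+00) = 53.985970
iter 3: u=1.314666  f(a)=+1.378e-03  f'(a)=-1.793e+00  a ← 53.985970 − (+1.378e-03/-1.793e+00) = 53.986739
iter 4: u=1.314647  f(a)=+3.265e-08  f'(a)=-1.793e+00  a ← 53.986739 − (+3.265e-08/-1.793e+00) = 53.986739
iter 5: u=1.314647  f(a)=-2.842e-14  f'(a)=-1.793e+00  a ← 53.986739 − (-2.842e-14/-1.793e+00) = 53.986739
converged: |Δa| < 1e-12 after 5 iterations
sag = a·(cosh(S/(2a)) − 1) = 53.986739·(cosh(1.314647) − 1) = 53.770933
T_max/T_min = cosh(S/(2a)) = 1.996003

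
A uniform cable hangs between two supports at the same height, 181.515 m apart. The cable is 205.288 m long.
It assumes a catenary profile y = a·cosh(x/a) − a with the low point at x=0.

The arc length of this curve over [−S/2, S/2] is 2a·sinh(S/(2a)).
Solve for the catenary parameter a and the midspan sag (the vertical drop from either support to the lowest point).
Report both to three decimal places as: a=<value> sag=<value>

seed: a₀ = √(S³/(24(L−S))) = √(181.515³/(24·23.773)) = 102.381424
iter 1: u=0.886465  f(a)=+9.517e-01  f'(a)=-5.019e-01  a ← 102.381424 − (+9.517e-01/-5.019e-01) = 104.277557
iter 2: u=0.870345  f(a)=+2.708e-02  f'(a)=-4.737e-01  a ← 104.277557 − (+2.708e-02/-4.737e-01) = 104.334727
iter 3: u=0.869869  f(a)=+2.336e-05  f'(a)=-4.729e-01  a ← 104.334727 − (+2.336e-05/-4.729e-01) = 104.334776
iter 4: u=0.869868  f(a)=+1.742e-11  f'(a)=-4.729e-01  a ← 104.334776 − (+1.742e-11/-4.729e-01) = 104.334776
converged: |Δa| < 1e-12 after 4 iterations
sag = a·(cosh(S/(2a)) − 1) = 104.334776·(cosh(0.869868) − 1) = 42.026203
T_max/T_min = cosh(S/(2a)) = 1.402801

a=104.335 sag=42.026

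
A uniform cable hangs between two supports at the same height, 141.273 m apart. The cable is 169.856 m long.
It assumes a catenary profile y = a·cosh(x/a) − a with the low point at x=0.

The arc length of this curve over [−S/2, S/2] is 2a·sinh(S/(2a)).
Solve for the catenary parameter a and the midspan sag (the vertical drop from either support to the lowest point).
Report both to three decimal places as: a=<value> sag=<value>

seed: a₀ = √(S³/(24(L−S))) = √(141.273³/(24·28.583)) = 64.110509
iter 1: u=1.101793  f(a)=+1.786e+00  f'(a)=-1.005e+00  a ← 64.110509 − (+1.786e+00/-1.005e+00) = 65.888025
iter 2: u=1.072069  f(a)=+7.697e-02  f'(a)=-9.198e-01  a ← 65.888025 − (+7.697e-02/-9.198e-01) = 65.971703
iter 3: u=1.070709  f(a)=+1.572e-04  f'(a)=-9.161e-01  a ← 65.971703 − (+1.572e-04/-9.161e-01) = 65.971875
iter 4: u=1.070706  f(a)=+6.589e-10  f'(a)=-9.160e-01  a ← 65.971875 − (+6.589e-10/-9.160e-01) = 65.971875
iter 5: u=1.070706  f(a)=+0.000e+00  f'(a)=-9.160e-01  a ← 65.971875 − (+0.000e+00/-9.160e-01) = 65.971875
converged: |Δa| < 1e-12 after 5 iterations
sag = a·(cosh(S/(2a)) − 1) = 65.971875·(cosh(1.070706) − 1) = 41.569064
T_max/T_min = cosh(S/(2a)) = 1.630103

a=65.972 sag=41.569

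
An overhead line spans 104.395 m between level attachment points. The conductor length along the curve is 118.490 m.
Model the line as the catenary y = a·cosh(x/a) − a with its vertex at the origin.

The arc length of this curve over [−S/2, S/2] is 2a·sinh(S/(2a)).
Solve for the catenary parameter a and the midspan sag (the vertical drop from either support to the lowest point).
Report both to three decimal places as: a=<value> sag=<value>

a=59.133 sag=24.573

seed: a₀ = √(S³/(24(L−S))) = √(104.395³/(24·14.095)) = 57.993776
iter 1: u=0.900053  f(a)=+5.821e-01  f'(a)=-5.266e-01  a ← 57.993776 − (+5.821e-01/-5.266e-01) = 59.099034
iter 2: u=0.883221  f(a)=+1.706e-02  f'(a)=-4.962e-01  a ← 59.099034 − (+1.706e-02/-4.962e-01) = 59.133410
iter 3: u=0.882707  f(a)=+1.563e-05  f'(a)=-4.953e-01  a ← 59.133410 − (+1.563e-05/-4.953e-01) = 59.133441
iter 4: u=0.882707  f(a)=+1.313e-11  f'(a)=-4.953e-01  a ← 59.133441 − (+1.313e-11/-4.953e-01) = 59.133441
converged: |Δa| < 1e-12 after 4 iterations
sag = a·(cosh(S/(2a)) − 1) = 59.133441·(cosh(0.882707) − 1) = 24.572794
T_max/T_min = cosh(S/(2a)) = 1.415548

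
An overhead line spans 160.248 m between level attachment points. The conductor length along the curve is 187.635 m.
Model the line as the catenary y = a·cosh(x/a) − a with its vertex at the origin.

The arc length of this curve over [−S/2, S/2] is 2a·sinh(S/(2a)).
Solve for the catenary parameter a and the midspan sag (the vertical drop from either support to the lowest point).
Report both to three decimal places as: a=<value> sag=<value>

seed: a₀ = √(S³/(24(L−S))) = √(160.248³/(24·27.387)) = 79.124518
iter 1: u=1.012632  f(a)=+1.439e+00  f'(a)=-7.659e-01  a ← 79.124518 − (+1.439e+00/-7.659e-01) = 81.003309
iter 2: u=0.989145  f(a)=+5.285e-02  f'(a)=-7.106e-01  a ← 81.003309 − (+5.285e-02/-7.106e-01) = 81.077681
iter 3: u=0.988237  f(a)=+7.730e-05  f'(a)=-7.085e-01  a ← 81.077681 − (+7.730e-05/-7.085e-01) = 81.077790
iter 4: u=0.988236  f(a)=+1.659e-10  f'(a)=-7.085e-01  a ← 81.077790 − (+1.659e-10/-7.085e-01) = 81.077790
iter 5: u=0.988236  f(a)=-2.842e-14  f'(a)=-7.085e-01  a ← 81.077790 − (-2.842e-14/-7.085e-01) = 81.077790
converged: |Δa| < 1e-12 after 5 iterations
sag = a·(cosh(S/(2a)) − 1) = 81.077790·(cosh(0.988236) − 1) = 42.919514
T_max/T_min = cosh(S/(2a)) = 1.529362

a=81.078 sag=42.920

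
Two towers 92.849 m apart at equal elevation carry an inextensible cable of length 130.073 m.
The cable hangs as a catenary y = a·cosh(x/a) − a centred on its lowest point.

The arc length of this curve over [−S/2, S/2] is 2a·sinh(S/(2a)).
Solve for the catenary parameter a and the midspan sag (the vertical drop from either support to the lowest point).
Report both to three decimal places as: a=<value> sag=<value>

seed: a₀ = √(S³/(24(L−S))) = √(92.849³/(24·37.224)) = 29.932894
iter 1: u=1.550953  f(a)=+4.742e+00  f'(a)=-3.139e+00  a ← 29.932894 − (+4.742e+00/-3.139e+00) = 31.443538
iter 2: u=1.476440  f(a)=+3.826e-01  f'(a)=-2.651e+00  a ← 31.443538 − (+3.826e-01/-2.651e+00) = 31.587860
iter 3: u=1.469694  f(a)=+2.974e-03  f'(a)=-2.610e+00  a ← 31.587860 − (+2.974e-03/-2.610e+00) = 31.589000
iter 4: u=1.469641  f(a)=+1.828e-07  f'(a)=-2.610e+00  a ← 31.589000 − (+1.828e-07/-2.610e+00) = 31.589000
iter 5: u=1.469641  f(a)=+2.842e-14  f'(a)=-2.610e+00  a ← 31.589000 − (+2.842e-14/-2.610e+00) = 31.589000
converged: |Δa| < 1e-12 after 5 iterations
sag = a·(cosh(S/(2a)) − 1) = 31.589000·(cosh(1.469641) − 1) = 40.713222
T_max/T_min = cosh(S/(2a)) = 2.288842

a=31.589 sag=40.713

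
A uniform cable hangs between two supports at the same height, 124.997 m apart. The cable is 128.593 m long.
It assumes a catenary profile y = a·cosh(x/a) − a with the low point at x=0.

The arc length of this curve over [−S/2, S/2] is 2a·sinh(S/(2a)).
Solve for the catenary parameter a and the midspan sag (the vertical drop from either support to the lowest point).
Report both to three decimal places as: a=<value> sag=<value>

seed: a₀ = √(S³/(24(L−S))) = √(124.997³/(24·3.596)) = 150.429815
iter 1: u=0.415466  f(a)=+3.116e-02  f'(a)=-4.864e-02  a ← 150.429815 − (+3.116e-02/-4.864e-02) = 151.070512
iter 2: u=0.413704  f(a)=+2.002e-04  f'(a)=-4.802e-02  a ← 151.070512 − (+2.002e-04/-4.802e-02) = 151.074682
iter 3: u=0.413693  f(a)=+8.383e-09  f'(a)=-4.801e-02  a ← 151.074682 − (+8.383e-09/-4.801e-02) = 151.074682
iter 4: u=0.413693  f(a)=-2.842e-14  f'(a)=-4.801e-02  a ← 151.074682 − (-2.842e-14/-4.801e-02) = 151.074682
converged: |Δa| < 1e-12 after 4 iterations
sag = a·(cosh(S/(2a)) − 1) = 151.074682·(cosh(0.413693) − 1) = 13.113014
T_max/T_min = cosh(S/(2a)) = 1.086798

a=151.075 sag=13.113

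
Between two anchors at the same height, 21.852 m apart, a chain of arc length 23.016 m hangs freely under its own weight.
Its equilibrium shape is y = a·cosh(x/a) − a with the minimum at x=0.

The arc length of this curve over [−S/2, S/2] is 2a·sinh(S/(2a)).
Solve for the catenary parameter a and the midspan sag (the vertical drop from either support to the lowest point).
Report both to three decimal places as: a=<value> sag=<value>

a=19.479 sag=3.145

seed: a₀ = √(S³/(24(L−S))) = √(21.852³/(24·1.164)) = 19.326565
iter 1: u=0.565336  f(a)=+1.874e-02  f'(a)=-1.243e-01  a ← 19.326565 − (+1.874e-02/-1.243e-01) = 19.477294
iter 2: u=0.560961  f(a)=+2.215e-04  f'(a)=-1.214e-01  a ← 19.477294 − (+2.215e-04/-1.214e-01) = 19.479119
iter 3: u=0.560908  f(a)=+3.177e-08  f'(a)=-1.214e-01  a ← 19.479119 − (+3.177e-08/-1.214e-01) = 19.479119
iter 4: u=0.560908  f(a)=-3.553e-15  f'(a)=-1.214e-01  a ← 19.479119 − (-3.553e-15/-1.214e-01) = 19.479119
converged: |Δa| < 1e-12 after 4 iterations
sag = a·(cosh(S/(2a)) − 1) = 19.479119·(cosh(0.560908) − 1) = 3.145428
T_max/T_min = cosh(S/(2a)) = 1.161477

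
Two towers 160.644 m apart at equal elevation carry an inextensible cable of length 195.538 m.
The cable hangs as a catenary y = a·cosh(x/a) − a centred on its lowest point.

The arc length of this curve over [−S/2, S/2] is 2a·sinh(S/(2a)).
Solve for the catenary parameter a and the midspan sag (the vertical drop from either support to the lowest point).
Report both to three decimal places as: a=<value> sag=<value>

seed: a₀ = √(S³/(24(L−S))) = √(160.644³/(24·34.894)) = 70.358369
iter 1: u=1.141613  f(a)=+2.346e+00  f'(a)=-1.127e+00  a ← 70.358369 − (+2.346e+00/-1.127e+00) = 72.439112
iter 2: u=1.108821  f(a)=+1.081e-01  f'(a)=-1.026e+00  a ← 72.439112 − (+1.081e-01/-1.026e+00) = 72.544491
iter 3: u=1.107210  f(a)=+2.540e-04  f'(a)=-1.021e+00  a ← 72.544491 − (+2.540e-04/-1.021e+00) = 72.544740
iter 4: u=1.107206  f(a)=+1.410e-09  f'(a)=-1.021e+00  a ← 72.544740 − (+1.410e-09/-1.021e+00) = 72.544740
iter 5: u=1.107206  f(a)=-2.842e-14  f'(a)=-1.021e+00  a ← 72.544740 − (-2.842e-14/-1.021e+00) = 72.544740
converged: |Δa| < 1e-12 after 5 iterations
sag = a·(cosh(S/(2a)) − 1) = 72.544740·(cosh(1.107206) − 1) = 49.198911
T_max/T_min = cosh(S/(2a)) = 1.678187

a=72.545 sag=49.199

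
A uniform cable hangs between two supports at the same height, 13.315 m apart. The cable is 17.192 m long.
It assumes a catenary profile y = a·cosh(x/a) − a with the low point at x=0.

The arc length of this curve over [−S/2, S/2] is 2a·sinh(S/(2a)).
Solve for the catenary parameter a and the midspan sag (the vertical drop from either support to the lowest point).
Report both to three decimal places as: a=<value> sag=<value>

a=5.244 sag=4.826

seed: a₀ = √(S³/(24(L−S))) = √(13.315³/(24·3.877)) = 5.036841
iter 1: u=1.321761  f(a)=+3.531e-01  f'(a)=-1.826e+00  a ← 5.036841 − (+3.531e-01/-1.826e+00) = 5.230242
iter 2: u=1.272886  f(a)=+2.136e-02  f'(a)=-1.611e+00  a ← 5.230242 − (+2.136e-02/-1.611e+00) = 5.243499
iter 3: u=1.269668  f(a)=+8.925e-05  f'(a)=-1.598e+00  a ← 5.243499 − (+8.925e-05/-1.598e+00) = 5.243554
iter 4: u=1.269654  f(a)=+1.573e-09  f'(a)=-1.597e+00  a ← 5.243554 − (+1.573e-09/-1.597e+00) = 5.243554
iter 5: u=1.269654  f(a)=+7.105e-15  f'(a)=-1.597e+00  a ← 5.243554 − (+7.105e-15/-1.597e+00) = 5.243554
converged: |Δa| < 1e-12 after 5 iterations
sag = a·(cosh(S/(2a)) − 1) = 5.243554·(cosh(1.269654) − 1) = 4.825511
T_max/T_min = cosh(S/(2a)) = 1.920275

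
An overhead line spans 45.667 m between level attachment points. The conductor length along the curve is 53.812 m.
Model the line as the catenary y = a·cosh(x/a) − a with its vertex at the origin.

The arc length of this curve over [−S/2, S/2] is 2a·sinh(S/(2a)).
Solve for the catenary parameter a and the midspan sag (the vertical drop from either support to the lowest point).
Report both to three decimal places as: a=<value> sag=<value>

seed: a₀ = √(S³/(24(L−S))) = √(45.667³/(24·8.145)) = 22.072553
iter 1: u=1.034475  f(a)=+4.471e-01  f'(a)=-8.201e-01  a ← 22.072553 − (+4.471e-01/-8.201e-01) = 22.617726
iter 2: u=1.009540  f(a)=+1.710e-02  f'(a)=-7.584e-01  a ← 22.617726 − (+1.710e-02/-7.584e-01) = 22.640272
iter 3: u=1.008535  f(a)=+2.722e-05  f'(a)=-7.560e-01  a ← 22.640272 − (+2.722e-05/-7.560e-01) = 22.640308
iter 4: u=1.008533  f(a)=+6.920e-11  f'(a)=-7.560e-01  a ← 22.640308 − (+6.920e-11/-7.560e-01) = 22.640308
iter 5: u=1.008533  f(a)=+7.105e-15  f'(a)=-7.560e-01  a ← 22.640308 − (+7.105e-15/-7.560e-01) = 22.640308
converged: |Δa| < 1e-12 after 5 iterations
sag = a·(cosh(S/(2a)) − 1) = 22.640308·(cosh(1.008533) − 1) = 12.523827
T_max/T_min = cosh(S/(2a)) = 1.553165

a=22.640 sag=12.524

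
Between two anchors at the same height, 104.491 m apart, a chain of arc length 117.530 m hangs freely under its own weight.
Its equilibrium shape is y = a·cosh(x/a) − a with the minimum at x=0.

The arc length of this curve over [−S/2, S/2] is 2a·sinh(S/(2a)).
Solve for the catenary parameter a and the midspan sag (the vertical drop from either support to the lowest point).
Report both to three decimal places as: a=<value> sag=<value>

a=61.479 sag=23.568

seed: a₀ = √(S³/(24(L−S))) = √(104.491³/(24·13.039)) = 60.379646
iter 1: u=0.865283  f(a)=+4.969e-01  f'(a)=-4.651e-01  a ← 60.379646 − (+4.969e-01/-4.651e-01) = 61.448024
iter 2: u=0.850239  f(a)=+1.350e-02  f'(a)=-4.402e-01  a ← 61.448024 − (+1.350e-02/-4.402e-01) = 61.478685
iter 3: u=0.849815  f(a)=+1.057e-05  f'(a)=-4.395e-01  a ← 61.478685 − (+1.057e-05/-4.395e-01) = 61.478709
iter 4: u=0.849815  f(a)=+6.509e-12  f'(a)=-4.395e-01  a ← 61.478709 − (+6.509e-12/-4.395e-01) = 61.478709
converged: |Δa| < 1e-12 after 4 iterations
sag = a·(cosh(S/(2a)) − 1) = 61.478709·(cosh(0.849815) − 1) = 23.568083
T_max/T_min = cosh(S/(2a)) = 1.383354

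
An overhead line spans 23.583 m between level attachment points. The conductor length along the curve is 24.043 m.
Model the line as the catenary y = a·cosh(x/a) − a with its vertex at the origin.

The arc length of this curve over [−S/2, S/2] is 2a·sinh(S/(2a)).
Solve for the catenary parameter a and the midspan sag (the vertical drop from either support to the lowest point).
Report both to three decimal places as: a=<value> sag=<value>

a=34.568 sag=2.031

seed: a₀ = √(S³/(24(L−S))) = √(23.583³/(24·0.460)) = 34.467838
iter 1: u=0.342102  f(a)=+2.699e-03  f'(a)=-2.701e-02  a ← 34.467838 − (+2.699e-03/-2.701e-02) = 34.567792
iter 2: u=0.341112  f(a)=+1.179e-05  f'(a)=-2.677e-02  a ← 34.567792 − (+1.179e-05/-2.677e-02) = 34.568232
iter 3: u=0.341108  f(a)=+2.269e-10  f'(a)=-2.677e-02  a ← 34.568232 − (+2.269e-10/-2.677e-02) = 34.568232
iter 4: u=0.341108  f(a)=+0.000e+00  f'(a)=-2.677e-02  a ← 34.568232 − (+0.000e+00/-2.677e-02) = 34.568232
converged: |Δa| < 1e-12 after 4 iterations
sag = a·(cosh(S/(2a)) − 1) = 34.568232·(cosh(0.341108) − 1) = 2.030663
T_max/T_min = cosh(S/(2a)) = 1.058744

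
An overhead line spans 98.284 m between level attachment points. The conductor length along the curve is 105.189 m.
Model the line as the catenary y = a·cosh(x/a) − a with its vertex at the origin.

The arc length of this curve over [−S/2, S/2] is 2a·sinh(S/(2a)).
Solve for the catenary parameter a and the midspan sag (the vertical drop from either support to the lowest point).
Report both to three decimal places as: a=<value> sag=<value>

seed: a₀ = √(S³/(24(L−S))) = √(98.284³/(24·6.905)) = 75.689698
iter 1: u=0.649256  f(a)=+1.470e-01  f'(a)=-1.903e-01  a ← 75.689698 − (+1.470e-01/-1.903e-01) = 76.462331
iter 2: u=0.642696  f(a)=+2.281e-03  f'(a)=-1.844e-01  a ← 76.462331 − (+2.281e-03/-1.844e-01) = 76.474702
iter 3: u=0.642592  f(a)=+5.686e-07  f'(a)=-1.843e-01  a ← 76.474702 − (+5.686e-07/-1.843e-01) = 76.474705
iter 4: u=0.642592  f(a)=+1.421e-14  f'(a)=-1.843e-01  a ← 76.474705 − (+1.421e-14/-1.843e-01) = 76.474705
converged: |Δa| < 1e-12 after 4 iterations
sag = a·(cosh(S/(2a)) − 1) = 76.474705·(cosh(0.642592) − 1) = 16.339959
T_max/T_min = cosh(S/(2a)) = 1.213665

a=76.475 sag=16.340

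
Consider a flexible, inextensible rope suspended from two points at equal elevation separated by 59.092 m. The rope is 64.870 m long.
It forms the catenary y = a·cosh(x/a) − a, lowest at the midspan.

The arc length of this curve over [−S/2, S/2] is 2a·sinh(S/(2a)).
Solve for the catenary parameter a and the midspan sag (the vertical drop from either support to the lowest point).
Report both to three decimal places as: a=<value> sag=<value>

seed: a₀ = √(S³/(24(L−S))) = √(59.092³/(24·5.778)) = 38.574352
iter 1: u=0.765949  f(a)=+1.719e-01  f'(a)=-3.175e-01  a ← 38.574352 − (+1.719e-01/-3.175e-01) = 39.115659
iter 2: u=0.755350  f(a)=+3.685e-03  f'(a)=-3.040e-01  a ← 39.115659 − (+3.685e-03/-3.040e-01) = 39.127778
iter 3: u=0.755116  f(a)=+1.776e-06  f'(a)=-3.037e-01  a ← 39.127778 − (+1.776e-06/-3.037e-01) = 39.127784
iter 4: u=0.755116  f(a)=+4.121e-13  f'(a)=-3.037e-01  a ← 39.127784 − (+4.121e-13/-3.037e-01) = 39.127784
converged: |Δa| < 1e-12 after 4 iterations
sag = a·(cosh(S/(2a)) − 1) = 39.127784·(cosh(0.755116) − 1) = 11.695564
T_max/T_min = cosh(S/(2a)) = 1.298907

a=39.128 sag=11.696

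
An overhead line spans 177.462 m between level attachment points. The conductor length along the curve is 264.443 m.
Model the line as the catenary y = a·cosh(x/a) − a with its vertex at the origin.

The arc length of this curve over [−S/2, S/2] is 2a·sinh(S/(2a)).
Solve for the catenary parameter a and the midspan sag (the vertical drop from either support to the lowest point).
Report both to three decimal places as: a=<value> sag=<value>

seed: a₀ = √(S³/(24(L−S))) = √(177.462³/(24·86.981)) = 51.741646
iter 1: u=1.714886  f(a)=+1.372e+01  f'(a)=-4.461e+00  a ← 51.741646 − (+1.372e+01/-4.461e+00) = 54.818146
iter 2: u=1.618643  f(a)=+1.319e+00  f'(a)=-3.641e+00  a ← 54.818146 − (+1.319e+00/-3.641e+00) = 55.180487
iter 3: u=1.608014  f(a)=+1.505e-02  f'(a)=-3.558e+00  a ← 55.180487 − (+1.505e-02/-3.558e+00) = 55.184718
iter 4: u=1.607891  f(a)=+2.010e-06  f'(a)=-3.557e+00  a ← 55.184718 − (+2.010e-06/-3.557e+00) = 55.184718
iter 5: u=1.607891  f(a)=+0.000e+00  f'(a)=-3.557e+00  a ← 55.184718 − (+0.000e+00/-3.557e+00) = 55.184718
converged: |Δa| < 1e-12 after 5 iterations
sag = a·(cosh(S/(2a)) − 1) = 55.184718·(cosh(1.607891) − 1) = 88.090814
T_max/T_min = cosh(S/(2a)) = 2.596290

a=55.185 sag=88.091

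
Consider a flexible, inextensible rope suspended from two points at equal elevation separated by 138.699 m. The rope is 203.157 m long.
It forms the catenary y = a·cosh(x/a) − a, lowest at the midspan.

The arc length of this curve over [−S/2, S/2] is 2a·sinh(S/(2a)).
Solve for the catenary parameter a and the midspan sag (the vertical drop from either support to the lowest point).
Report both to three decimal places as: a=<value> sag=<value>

a=44.163 sag=66.601

seed: a₀ = √(S³/(24(L−S))) = √(138.699³/(24·64.458)) = 41.530385
iter 1: u=1.669850  f(a)=+9.607e+00  f'(a)=-4.060e+00  a ← 41.530385 − (+9.607e+00/-4.060e+00) = 43.896374
iter 2: u=1.579846  f(a)=+8.821e-01  f'(a)=-3.346e+00  a ← 43.896374 − (+8.821e-01/-3.346e+00) = 44.159999
iter 3: u=1.570414  f(a)=+9.098e-03  f'(a)=-3.277e+00  a ← 44.159999 − (+9.098e-03/-3.277e+00) = 44.162775
iter 4: u=1.570316  f(a)=+9.898e-07  f'(a)=-3.277e+00  a ← 44.162775 − (+9.898e-07/-3.277e+00) = 44.162775
iter 5: u=1.570316  f(a)=+2.842e-14  f'(a)=-3.277e+00  a ← 44.162775 − (+2.842e-14/-3.277e+00) = 44.162775
converged: |Δa| < 1e-12 after 5 iterations
sag = a·(cosh(S/(2a)) − 1) = 44.162775·(cosh(1.570316) − 1) = 66.600677
T_max/T_min = cosh(S/(2a)) = 2.508073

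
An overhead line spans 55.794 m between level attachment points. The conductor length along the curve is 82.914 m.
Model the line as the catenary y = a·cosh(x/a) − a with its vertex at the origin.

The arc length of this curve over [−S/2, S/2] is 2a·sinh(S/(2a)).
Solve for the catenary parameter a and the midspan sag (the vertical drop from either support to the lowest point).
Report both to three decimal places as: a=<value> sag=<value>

seed: a₀ = √(S³/(24(L−S))) = √(55.794³/(24·27.120)) = 16.335438
iter 1: u=1.707760  f(a)=+4.241e+00  f'(a)=-4.395e+00  a ← 16.335438 − (+4.241e+00/-4.395e+00) = 17.300280
iter 2: u=1.612517  f(a)=+4.048e-01  f'(a)=-3.593e+00  a ← 17.300280 − (+4.048e-01/-3.593e+00) = 17.412935
iter 3: u=1.602085  f(a)=+4.546e-03  f'(a)=-3.513e+00  a ← 17.412935 − (+4.546e-03/-3.513e+00) = 17.414229
iter 4: u=1.601966  f(a)=+5.878e-07  f'(a)=-3.512e+00  a ← 17.414229 − (+5.878e-07/-3.512e+00) = 17.414229
iter 5: u=1.601966  f(a)=+0.000e+00  f'(a)=-3.512e+00  a ← 17.414229 − (+0.000e+00/-3.512e+00) = 17.414229
converged: |Δa| < 1e-12 after 5 iterations
sag = a·(cosh(S/(2a)) − 1) = 17.414229·(cosh(1.601966) − 1) = 27.551738
T_max/T_min = cosh(S/(2a)) = 2.582139

a=17.414 sag=27.552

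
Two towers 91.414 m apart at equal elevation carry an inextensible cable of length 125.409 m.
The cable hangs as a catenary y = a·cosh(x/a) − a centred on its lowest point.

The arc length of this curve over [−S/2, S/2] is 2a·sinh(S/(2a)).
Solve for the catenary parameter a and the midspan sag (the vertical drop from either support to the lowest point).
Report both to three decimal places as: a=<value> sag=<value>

seed: a₀ = √(S³/(24(L−S))) = √(91.414³/(24·33.995)) = 30.598908
iter 1: u=1.493746  f(a)=+4.000e+00  f'(a)=-2.759e+00  a ← 30.598908 − (+4.000e+00/-2.759e+00) = 32.048910
iter 2: u=1.426164  f(a)=+3.019e-01  f'(a)=-2.357e+00  a ← 32.048910 − (+3.019e-01/-2.357e+00) = 32.177021
iter 3: u=1.420486  f(a)=+2.030e-03  f'(a)=-2.325e+00  a ← 32.177021 − (+2.030e-03/-2.325e+00) = 32.177894
iter 4: u=1.420447  f(a)=+9.317e-08  f'(a)=-2.325e+00  a ← 32.177894 − (+9.317e-08/-2.325e+00) = 32.177895
iter 5: u=1.420447  f(a)=+0.000e+00  f'(a)=-2.325e+00  a ← 32.177895 − (+0.000e+00/-2.325e+00) = 32.177895
converged: |Δa| < 1e-12 after 5 iterations
sag = a·(cosh(S/(2a)) − 1) = 32.177895·(cosh(1.420447) − 1) = 38.300976
T_max/T_min = cosh(S/(2a)) = 2.190288

a=32.178 sag=38.301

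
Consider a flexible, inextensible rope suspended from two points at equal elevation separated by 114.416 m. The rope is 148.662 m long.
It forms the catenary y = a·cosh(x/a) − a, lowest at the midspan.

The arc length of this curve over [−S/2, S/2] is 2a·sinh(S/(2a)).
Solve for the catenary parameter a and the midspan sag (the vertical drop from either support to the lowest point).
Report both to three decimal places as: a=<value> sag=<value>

a=44.487 sag=42.140

seed: a₀ = √(S³/(24(L−S))) = √(114.416³/(24·34.246)) = 42.689355
iter 1: u=1.340100  f(a)=+3.210e+00  f'(a)=-1.912e+00  a ← 42.689355 − (+3.210e+00/-1.912e+00) = 44.368455
iter 2: u=1.289385  f(a)=+1.991e-01  f'(a)=-1.681e+00  a ← 44.368455 − (+1.991e-01/-1.681e+00) = 44.486880
iter 3: u=1.285952  f(a)=+8.781e-04  f'(a)=-1.666e+00  a ← 44.486880 − (+8.781e-04/-1.666e+00) = 44.487407
iter 4: u=1.285937  f(a)=+1.724e-08  f'(a)=-1.666e+00  a ← 44.487407 − (+1.724e-08/-1.666e+00) = 44.487407
iter 5: u=1.285937  f(a)=+2.842e-14  f'(a)=-1.666e+00  a ← 44.487407 − (+2.842e-14/-1.666e+00) = 44.487407
converged: |Δa| < 1e-12 after 5 iterations
sag = a·(cosh(S/(2a)) − 1) = 44.487407·(cosh(1.285937) − 1) = 42.139534
T_max/T_min = cosh(S/(2a)) = 1.947224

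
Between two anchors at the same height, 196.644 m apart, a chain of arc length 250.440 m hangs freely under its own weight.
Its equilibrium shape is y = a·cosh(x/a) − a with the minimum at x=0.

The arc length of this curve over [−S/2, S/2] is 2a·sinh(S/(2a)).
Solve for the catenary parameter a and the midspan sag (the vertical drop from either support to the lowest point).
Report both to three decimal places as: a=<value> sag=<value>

a=79.713 sag=68.726

seed: a₀ = √(S³/(24(L−S))) = √(196.644³/(24·53.796)) = 76.743294
iter 1: u=1.281180  f(a)=+4.592e+00  f'(a)=-1.646e+00  a ← 76.743294 − (+4.592e+00/-1.646e+00) = 79.532863
iter 2: u=1.236244  f(a)=+2.622e-01  f'(a)=-1.463e+00  a ← 79.532863 − (+2.622e-01/-1.463e+00) = 79.712121
iter 3: u=1.233464  f(a)=+9.699e-04  f'(a)=-1.452e+00  a ← 79.712121 − (+9.699e-04/-1.452e+00) = 79.712789
iter 4: u=1.233453  f(a)=+1.338e-08  f'(a)=-1.452e+00  a ← 79.712789 − (+1.338e-08/-1.452e+00) = 79.712789
iter 5: u=1.233453  f(a)=+5.684e-14  f'(a)=-1.452e+00  a ← 79.712789 − (+5.684e-14/-1.452e+00) = 79.712789
converged: |Δa| < 1e-12 after 5 iterations
sag = a·(cosh(S/(2a)) − 1) = 79.712789·(cosh(1.233453) − 1) = 68.726347
T_max/T_min = cosh(S/(2a)) = 1.862175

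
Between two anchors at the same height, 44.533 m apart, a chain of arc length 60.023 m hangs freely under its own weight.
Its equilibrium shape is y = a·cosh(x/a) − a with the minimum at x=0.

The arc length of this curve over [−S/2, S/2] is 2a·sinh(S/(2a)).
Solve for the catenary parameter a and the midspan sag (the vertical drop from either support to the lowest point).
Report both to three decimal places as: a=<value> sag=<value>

a=16.161 sag=17.925

seed: a₀ = √(S³/(24(L−S))) = √(44.533³/(24·15.490)) = 15.413157
iter 1: u=1.444642  f(a)=+1.699e+00  f'(a)=-2.462e+00  a ← 15.413157 − (+1.699e+00/-2.462e+00) = 16.103286
iter 2: u=1.382730  f(a)=+1.208e-01  f'(a)=-2.123e+00  a ← 16.103286 − (+1.208e-01/-2.123e+00) = 16.160169
iter 3: u=1.377863  f(a)=+7.136e-04  f'(a)=-2.098e+00  a ← 16.160169 − (+7.136e-04/-2.098e+00) = 16.160509
iter 4: u=1.377834  f(a)=+2.523e-08  f'(a)=-2.098e+00  a ← 16.160509 − (+2.523e-08/-2.098e+00) = 16.160509
iter 5: u=1.377834  f(a)=-7.105e-15  f'(a)=-2.098e+00  a ← 16.160509 − (-7.105e-15/-2.098e+00) = 16.160509
converged: |Δa| < 1e-12 after 5 iterations
sag = a·(cosh(S/(2a)) − 1) = 16.160509·(cosh(1.377834) − 1) = 17.925444
T_max/T_min = cosh(S/(2a)) = 2.109213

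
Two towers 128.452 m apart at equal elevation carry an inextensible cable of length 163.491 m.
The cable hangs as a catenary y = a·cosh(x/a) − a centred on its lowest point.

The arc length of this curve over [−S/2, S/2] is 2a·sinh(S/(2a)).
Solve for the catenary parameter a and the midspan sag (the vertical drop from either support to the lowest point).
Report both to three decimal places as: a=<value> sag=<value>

seed: a₀ = √(S³/(24(L−S))) = √(128.452³/(24·35.039)) = 50.203019
iter 1: u=1.279325  f(a)=+2.982e+00  f'(a)=-1.638e+00  a ← 50.203019 − (+2.982e+00/-1.638e+00) = 52.023205
iter 2: u=1.234564  f(a)=+1.698e-01  f'(a)=-1.456e+00  a ← 52.023205 − (+1.698e-01/-1.456e+00) = 52.139821
iter 3: u=1.231803  f(a)=+6.246e-04  f'(a)=-1.446e+00  a ← 52.139821 − (+6.246e-04/-1.446e+00) = 52.140253
iter 4: u=1.231793  f(a)=+8.517e-09  f'(a)=-1.446e+00  a ← 52.140253 − (+8.517e-09/-1.446e+00) = 52.140253
iter 5: u=1.231793  f(a)=+2.842e-14  f'(a)=-1.446e+00  a ← 52.140253 − (+2.842e-14/-1.446e+00) = 52.140253
converged: |Δa| < 1e-12 after 5 iterations
sag = a·(cosh(S/(2a)) − 1) = 52.140253·(cosh(1.231793) − 1) = 44.818154
T_max/T_min = cosh(S/(2a)) = 1.859569

a=52.140 sag=44.818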